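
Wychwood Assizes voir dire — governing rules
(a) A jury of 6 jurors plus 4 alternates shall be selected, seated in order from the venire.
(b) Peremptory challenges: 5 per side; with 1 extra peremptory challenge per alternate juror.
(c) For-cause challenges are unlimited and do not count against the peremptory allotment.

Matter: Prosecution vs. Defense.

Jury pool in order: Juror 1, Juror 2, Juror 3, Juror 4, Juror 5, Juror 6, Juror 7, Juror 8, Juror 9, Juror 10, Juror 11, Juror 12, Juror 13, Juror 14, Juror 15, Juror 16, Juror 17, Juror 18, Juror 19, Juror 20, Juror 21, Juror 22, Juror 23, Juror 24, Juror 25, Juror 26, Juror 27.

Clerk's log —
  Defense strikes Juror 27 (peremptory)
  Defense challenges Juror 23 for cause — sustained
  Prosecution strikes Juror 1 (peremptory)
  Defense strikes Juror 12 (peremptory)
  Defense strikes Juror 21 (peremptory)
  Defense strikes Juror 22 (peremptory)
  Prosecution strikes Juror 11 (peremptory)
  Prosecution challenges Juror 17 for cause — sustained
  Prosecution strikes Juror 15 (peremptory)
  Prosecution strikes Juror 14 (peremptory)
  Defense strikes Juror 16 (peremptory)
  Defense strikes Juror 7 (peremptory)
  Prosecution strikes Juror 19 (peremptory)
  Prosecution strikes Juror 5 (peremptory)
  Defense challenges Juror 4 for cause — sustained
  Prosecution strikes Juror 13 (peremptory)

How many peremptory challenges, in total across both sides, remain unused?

5

Prosecution allotment: 5 base + 1 × 4 alternates = 9. Defense allotment: 5 base + 1 × 4 alternates = 9.
Prosecution peremptories used: #1, #11, #15, #14, #19, #5, #13 — 7 (the for-cause on #17 doesn't count).
Defense peremptories used: #27, #12, #21, #22, #16, #7 — 6 (for-cause on #23, #4 don't count).
Remaining: (9 − 7) + (9 − 6) = 5.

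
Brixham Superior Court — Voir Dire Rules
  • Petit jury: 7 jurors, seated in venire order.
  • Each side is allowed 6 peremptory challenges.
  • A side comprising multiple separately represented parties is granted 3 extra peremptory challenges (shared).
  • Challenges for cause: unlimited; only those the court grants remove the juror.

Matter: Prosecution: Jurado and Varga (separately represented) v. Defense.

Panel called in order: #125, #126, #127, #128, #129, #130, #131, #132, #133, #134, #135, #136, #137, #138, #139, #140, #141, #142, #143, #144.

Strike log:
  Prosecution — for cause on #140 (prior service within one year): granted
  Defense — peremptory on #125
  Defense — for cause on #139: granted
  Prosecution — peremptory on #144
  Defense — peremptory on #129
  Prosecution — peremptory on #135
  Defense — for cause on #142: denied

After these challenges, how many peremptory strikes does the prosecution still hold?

7

Prosecution allotment: 6 base + 3 multi-party = 9.
Prosecution peremptories used: #144, #135 — 2 (the for-cause on #140 doesn't count).
Remaining: 9 − 2 = 7.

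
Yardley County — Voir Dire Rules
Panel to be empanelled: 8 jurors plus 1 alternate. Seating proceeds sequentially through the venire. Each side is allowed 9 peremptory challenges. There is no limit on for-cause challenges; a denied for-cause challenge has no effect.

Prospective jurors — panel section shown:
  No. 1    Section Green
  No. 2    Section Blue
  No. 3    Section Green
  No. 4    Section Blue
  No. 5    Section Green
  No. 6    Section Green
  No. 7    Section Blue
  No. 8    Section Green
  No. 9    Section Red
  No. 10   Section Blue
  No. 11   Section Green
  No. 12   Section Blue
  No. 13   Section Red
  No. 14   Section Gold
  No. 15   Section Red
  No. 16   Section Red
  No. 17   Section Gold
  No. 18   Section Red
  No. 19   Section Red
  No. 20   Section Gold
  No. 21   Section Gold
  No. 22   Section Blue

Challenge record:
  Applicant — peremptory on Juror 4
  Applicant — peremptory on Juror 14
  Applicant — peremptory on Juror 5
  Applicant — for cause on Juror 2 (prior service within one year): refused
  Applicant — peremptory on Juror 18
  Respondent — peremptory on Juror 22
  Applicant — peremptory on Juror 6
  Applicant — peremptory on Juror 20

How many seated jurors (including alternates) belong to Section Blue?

Removed: #4, #5, #6, #14, #18, #20, #22.
Seated (9 incl. alternates): #1, #2, #3, #7, #8, #9, #10, #11, #12.
Of those, in Section Blue: #2, #7, #10, #12 → 4.

4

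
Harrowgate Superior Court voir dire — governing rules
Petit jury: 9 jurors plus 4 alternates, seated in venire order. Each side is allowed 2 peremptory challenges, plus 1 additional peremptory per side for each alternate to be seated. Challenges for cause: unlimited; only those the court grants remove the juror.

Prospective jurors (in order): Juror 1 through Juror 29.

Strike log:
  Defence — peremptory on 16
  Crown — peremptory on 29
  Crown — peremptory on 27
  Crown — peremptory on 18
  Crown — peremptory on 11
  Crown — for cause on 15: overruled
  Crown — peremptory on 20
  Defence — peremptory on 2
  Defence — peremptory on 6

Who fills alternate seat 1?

Removed: #2, #6, #11, #16, #18, #20, #27, #29. (#15 stays — for-cause denied.)
Filling seats in venire order through position 10: #1, #3, #4, #5, #7, #8, #9, #10, #12, #13.
So alternate 1 is #13.

13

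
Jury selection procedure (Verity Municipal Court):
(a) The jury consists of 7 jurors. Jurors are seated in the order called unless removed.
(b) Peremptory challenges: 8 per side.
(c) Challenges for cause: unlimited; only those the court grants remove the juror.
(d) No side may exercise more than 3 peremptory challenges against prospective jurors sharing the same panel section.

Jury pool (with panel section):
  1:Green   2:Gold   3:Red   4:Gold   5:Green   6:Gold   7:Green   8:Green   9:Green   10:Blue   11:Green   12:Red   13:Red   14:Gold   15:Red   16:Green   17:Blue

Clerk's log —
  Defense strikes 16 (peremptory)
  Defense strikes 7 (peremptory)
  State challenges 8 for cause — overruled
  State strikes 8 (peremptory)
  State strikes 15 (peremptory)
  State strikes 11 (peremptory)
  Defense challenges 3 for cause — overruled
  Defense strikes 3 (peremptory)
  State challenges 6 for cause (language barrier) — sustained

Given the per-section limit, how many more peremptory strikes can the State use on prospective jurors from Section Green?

1

State peremptories so far: #8, #15, #11 — 3 of 8 used, 5 left overall.
Against Section Green: #8, #11 — 2 used; per-section cap 3 leaves 1.
Binding limit: min(5, 1) = 1.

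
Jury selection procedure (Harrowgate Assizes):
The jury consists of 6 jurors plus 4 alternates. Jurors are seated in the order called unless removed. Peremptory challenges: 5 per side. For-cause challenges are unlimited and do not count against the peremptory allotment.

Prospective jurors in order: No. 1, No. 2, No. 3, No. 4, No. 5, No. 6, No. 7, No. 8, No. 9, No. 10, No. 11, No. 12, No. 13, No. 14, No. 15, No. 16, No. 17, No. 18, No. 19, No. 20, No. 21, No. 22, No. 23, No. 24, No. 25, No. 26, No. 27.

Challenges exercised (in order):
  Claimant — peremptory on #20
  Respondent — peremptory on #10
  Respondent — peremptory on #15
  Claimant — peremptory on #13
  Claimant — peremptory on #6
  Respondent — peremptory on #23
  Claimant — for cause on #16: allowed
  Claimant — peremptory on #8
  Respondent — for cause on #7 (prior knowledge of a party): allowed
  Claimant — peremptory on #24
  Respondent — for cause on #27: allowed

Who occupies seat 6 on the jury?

9

Removed: #6, #7, #8, #10, #13, #15, #16, #20, #23, #24, #27.
Seating in order: seats 1–6 → #1, #2, #3, #4, #5, #9; alternates → #11, #12, #14, #17.
So seat 6 is #9.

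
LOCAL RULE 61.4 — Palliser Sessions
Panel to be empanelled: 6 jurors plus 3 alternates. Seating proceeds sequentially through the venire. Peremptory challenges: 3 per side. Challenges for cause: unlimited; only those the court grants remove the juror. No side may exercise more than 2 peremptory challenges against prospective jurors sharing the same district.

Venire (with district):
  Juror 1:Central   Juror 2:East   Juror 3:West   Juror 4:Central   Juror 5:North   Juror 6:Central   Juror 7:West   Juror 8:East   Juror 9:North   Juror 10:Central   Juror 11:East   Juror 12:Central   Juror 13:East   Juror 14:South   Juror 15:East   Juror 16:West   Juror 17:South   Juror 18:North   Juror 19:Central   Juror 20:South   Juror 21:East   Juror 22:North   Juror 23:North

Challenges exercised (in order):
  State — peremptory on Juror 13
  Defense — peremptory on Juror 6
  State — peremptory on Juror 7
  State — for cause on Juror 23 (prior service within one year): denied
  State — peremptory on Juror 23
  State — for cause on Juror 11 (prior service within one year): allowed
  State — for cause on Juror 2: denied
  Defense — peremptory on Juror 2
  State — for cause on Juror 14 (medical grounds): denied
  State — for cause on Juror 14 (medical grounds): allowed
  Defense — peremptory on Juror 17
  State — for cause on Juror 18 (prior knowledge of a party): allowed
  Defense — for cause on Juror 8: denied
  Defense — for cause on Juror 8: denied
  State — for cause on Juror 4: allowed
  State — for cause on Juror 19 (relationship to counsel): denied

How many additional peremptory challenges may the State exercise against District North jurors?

State peremptories so far: #13, #7, #23 — 3 of 3 used, 0 left overall.
Against District North: #23 — 1 used; per-district cap 2 leaves 1.
Binding limit: min(0, 1) = 0.

0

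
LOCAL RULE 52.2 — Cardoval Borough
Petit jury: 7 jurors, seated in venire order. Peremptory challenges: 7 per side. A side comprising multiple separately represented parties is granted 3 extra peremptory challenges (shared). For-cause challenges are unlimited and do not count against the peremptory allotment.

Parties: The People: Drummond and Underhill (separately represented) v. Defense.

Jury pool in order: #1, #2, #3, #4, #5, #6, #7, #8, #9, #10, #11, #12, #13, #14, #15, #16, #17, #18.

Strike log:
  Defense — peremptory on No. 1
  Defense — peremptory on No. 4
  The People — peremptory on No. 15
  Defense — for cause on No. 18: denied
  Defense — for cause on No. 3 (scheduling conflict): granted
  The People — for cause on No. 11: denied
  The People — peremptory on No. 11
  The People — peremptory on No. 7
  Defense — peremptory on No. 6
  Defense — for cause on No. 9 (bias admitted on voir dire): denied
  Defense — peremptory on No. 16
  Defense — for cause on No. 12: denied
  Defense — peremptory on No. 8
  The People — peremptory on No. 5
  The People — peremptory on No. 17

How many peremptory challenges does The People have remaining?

5

The People allotment: 7 base + 3 multi-party = 10.
The People peremptories used: #15, #11, #7, #5, #17 — 5 (the for-cause on #11 doesn't count).
Remaining: 10 − 5 = 5.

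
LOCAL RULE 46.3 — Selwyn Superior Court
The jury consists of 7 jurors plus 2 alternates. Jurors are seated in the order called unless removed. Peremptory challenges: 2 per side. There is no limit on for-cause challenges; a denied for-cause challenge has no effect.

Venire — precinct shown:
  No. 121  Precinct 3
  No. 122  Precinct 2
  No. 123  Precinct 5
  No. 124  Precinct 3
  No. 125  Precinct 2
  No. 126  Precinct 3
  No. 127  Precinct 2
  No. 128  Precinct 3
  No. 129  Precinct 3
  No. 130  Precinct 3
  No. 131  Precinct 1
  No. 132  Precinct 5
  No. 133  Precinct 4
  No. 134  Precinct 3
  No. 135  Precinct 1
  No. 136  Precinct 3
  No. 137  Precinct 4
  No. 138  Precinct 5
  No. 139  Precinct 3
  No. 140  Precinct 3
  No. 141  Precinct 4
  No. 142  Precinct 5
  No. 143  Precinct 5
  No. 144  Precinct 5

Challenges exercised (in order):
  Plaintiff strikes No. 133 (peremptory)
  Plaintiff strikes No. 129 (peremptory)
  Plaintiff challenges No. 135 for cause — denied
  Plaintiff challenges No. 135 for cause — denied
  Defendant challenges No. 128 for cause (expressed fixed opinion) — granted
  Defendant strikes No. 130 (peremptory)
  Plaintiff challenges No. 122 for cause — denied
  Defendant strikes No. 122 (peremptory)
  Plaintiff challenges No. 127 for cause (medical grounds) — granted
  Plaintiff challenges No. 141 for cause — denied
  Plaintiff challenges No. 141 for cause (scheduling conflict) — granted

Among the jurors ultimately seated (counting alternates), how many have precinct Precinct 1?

2

Removed: #122, #127, #128, #129, #130, #133, #141.
Seated (9 incl. alternates): #121, #123, #124, #125, #126, #131, #132, #134, #135.
Of those, in Precinct 1: #131, #135 → 2.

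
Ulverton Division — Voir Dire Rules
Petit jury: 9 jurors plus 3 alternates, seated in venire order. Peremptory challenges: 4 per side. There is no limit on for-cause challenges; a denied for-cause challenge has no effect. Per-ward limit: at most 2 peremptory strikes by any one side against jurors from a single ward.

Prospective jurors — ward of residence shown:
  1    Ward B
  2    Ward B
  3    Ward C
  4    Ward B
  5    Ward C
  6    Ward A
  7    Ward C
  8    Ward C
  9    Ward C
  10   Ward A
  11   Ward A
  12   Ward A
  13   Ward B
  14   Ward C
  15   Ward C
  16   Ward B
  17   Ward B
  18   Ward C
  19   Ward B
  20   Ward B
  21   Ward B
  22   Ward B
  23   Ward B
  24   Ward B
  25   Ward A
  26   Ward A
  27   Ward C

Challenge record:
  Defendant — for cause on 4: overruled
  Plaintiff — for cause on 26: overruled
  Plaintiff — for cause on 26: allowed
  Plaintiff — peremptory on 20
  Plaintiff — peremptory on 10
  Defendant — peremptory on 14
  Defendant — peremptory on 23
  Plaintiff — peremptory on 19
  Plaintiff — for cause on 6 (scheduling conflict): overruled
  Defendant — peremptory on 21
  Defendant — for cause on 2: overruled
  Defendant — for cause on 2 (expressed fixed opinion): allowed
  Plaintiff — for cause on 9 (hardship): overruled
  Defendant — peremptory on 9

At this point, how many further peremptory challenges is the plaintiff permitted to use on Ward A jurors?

1

Plaintiff peremptories so far: #20, #10, #19 — 3 of 4 used, 1 left overall.
Against Ward A: #10 — 1 used; per-ward cap 2 leaves 1.
Binding limit: min(1, 1) = 1.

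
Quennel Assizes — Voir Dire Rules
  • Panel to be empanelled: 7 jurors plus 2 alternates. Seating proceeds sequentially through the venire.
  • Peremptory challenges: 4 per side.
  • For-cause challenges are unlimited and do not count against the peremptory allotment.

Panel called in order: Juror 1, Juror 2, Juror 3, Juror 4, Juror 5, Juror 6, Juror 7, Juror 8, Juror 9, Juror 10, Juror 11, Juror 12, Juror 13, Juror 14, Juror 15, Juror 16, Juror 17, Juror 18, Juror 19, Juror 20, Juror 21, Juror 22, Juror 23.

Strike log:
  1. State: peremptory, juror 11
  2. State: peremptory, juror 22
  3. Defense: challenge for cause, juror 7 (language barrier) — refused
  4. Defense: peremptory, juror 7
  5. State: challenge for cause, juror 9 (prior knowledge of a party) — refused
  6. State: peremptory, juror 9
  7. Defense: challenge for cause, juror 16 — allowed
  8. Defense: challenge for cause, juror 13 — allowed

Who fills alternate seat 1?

10

Removed: #7, #9, #11, #13, #16, #22.
Seating in order: seats 1–7 → #1, #2, #3, #4, #5, #6, #8; alternates → #10, #12.
So alternate 1 is #10.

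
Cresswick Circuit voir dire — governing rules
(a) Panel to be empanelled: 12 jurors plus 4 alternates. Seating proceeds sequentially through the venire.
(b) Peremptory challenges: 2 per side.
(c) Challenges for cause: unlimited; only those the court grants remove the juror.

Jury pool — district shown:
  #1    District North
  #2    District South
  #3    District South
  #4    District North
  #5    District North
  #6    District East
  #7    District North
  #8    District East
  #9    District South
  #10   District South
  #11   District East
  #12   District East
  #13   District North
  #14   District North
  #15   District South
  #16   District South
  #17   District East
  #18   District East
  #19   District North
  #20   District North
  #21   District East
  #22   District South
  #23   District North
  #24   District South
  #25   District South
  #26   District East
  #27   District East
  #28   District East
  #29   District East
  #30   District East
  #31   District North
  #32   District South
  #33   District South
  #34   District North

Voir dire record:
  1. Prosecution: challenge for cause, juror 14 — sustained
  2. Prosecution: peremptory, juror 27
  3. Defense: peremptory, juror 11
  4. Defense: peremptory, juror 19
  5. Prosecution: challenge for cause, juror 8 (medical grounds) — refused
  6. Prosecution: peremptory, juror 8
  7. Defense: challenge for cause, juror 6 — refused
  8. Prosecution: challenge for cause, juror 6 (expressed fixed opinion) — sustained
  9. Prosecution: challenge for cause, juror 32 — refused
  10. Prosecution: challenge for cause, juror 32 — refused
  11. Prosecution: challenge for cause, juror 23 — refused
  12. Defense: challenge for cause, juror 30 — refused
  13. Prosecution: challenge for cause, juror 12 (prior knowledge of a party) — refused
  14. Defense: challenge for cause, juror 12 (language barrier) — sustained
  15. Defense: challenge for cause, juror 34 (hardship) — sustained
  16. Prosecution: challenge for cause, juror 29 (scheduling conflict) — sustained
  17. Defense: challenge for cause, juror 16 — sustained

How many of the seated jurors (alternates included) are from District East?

Removed: #6, #8, #11, #12, #14, #16, #19, #27, #29, #34.
Seated (16 incl. alternates): #1, #2, #3, #4, #5, #7, #9, #10, #13, #15, #17, #18, #20, #21, #22, #23.
Of those, in District East: #17, #18, #21 → 3.

3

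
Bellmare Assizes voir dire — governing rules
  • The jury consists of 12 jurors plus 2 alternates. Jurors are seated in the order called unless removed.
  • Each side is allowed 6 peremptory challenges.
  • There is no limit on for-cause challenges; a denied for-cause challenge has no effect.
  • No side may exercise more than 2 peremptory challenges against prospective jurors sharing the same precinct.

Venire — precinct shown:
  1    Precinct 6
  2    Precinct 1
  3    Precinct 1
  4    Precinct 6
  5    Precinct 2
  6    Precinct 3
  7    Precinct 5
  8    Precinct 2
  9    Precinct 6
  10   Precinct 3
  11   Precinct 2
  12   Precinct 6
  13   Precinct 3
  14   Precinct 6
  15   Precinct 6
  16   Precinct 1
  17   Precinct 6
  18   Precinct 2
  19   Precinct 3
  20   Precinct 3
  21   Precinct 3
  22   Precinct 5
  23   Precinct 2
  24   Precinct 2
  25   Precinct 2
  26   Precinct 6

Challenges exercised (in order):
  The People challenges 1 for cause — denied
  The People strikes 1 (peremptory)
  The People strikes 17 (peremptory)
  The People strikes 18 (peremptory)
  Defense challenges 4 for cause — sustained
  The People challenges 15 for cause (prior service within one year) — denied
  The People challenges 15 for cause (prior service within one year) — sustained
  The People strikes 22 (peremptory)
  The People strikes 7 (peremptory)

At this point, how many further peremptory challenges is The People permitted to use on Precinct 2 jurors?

The People peremptories so far: #1, #17, #18, #22, #7 — 5 of 6 used, 1 left overall.
Against Precinct 2: #18 — 1 used; per-precinct cap 2 leaves 1.
Binding limit: min(1, 1) = 1.

1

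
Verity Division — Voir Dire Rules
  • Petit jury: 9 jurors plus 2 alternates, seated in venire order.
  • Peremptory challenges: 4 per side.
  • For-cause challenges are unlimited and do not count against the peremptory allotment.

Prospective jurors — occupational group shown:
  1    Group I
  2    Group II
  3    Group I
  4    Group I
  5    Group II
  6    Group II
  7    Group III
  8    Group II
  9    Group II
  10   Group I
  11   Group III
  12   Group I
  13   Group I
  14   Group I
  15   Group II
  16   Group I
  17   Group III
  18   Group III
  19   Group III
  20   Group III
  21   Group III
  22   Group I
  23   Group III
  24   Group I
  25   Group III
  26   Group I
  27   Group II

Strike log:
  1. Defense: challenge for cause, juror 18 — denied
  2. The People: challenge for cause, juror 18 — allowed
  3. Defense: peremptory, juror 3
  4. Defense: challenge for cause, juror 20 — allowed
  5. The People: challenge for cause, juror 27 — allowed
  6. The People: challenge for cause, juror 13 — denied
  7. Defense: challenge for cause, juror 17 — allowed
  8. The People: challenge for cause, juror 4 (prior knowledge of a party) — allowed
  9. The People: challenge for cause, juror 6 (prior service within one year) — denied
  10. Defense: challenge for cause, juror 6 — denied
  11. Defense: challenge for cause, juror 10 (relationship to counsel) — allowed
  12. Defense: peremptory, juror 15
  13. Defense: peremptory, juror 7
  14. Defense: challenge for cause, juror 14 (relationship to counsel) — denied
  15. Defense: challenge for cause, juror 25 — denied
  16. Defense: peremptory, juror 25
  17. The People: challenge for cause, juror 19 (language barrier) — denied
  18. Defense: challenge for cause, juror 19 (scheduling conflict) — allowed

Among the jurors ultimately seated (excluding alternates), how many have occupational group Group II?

5

Removed: #3, #4, #7, #10, #15, #17, #18, #19, #20, #25, #27.
Seated jurors 1–9: #1, #2, #5, #6, #8, #9, #11, #12, #13 (alternates #14, #16 not counted).
Of those, in Group II: #2, #5, #6, #8, #9 → 5.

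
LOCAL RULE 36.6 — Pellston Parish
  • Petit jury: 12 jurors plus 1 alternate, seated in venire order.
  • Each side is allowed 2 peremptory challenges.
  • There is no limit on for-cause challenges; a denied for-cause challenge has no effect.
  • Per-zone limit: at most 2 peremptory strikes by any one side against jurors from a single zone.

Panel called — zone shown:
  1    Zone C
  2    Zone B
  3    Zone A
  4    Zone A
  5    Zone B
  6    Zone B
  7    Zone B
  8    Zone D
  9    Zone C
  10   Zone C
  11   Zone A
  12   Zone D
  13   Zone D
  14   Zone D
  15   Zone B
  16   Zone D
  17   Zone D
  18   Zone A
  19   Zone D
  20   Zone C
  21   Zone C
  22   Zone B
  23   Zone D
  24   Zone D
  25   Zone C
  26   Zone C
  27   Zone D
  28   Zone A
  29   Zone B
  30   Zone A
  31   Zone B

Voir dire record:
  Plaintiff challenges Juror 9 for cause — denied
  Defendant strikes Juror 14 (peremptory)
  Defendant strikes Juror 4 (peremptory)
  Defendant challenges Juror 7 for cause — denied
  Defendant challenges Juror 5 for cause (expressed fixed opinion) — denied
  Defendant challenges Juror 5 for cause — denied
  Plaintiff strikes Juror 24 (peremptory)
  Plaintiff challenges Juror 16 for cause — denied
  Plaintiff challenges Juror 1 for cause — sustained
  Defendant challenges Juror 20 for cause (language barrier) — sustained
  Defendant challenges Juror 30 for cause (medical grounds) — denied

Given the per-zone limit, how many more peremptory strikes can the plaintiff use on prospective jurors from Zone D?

1

Plaintiff peremptories so far: #24 — 1 of 2 used, 1 left overall.
Against Zone D: #24 — 1 used; per-zone cap 2 leaves 1.
Binding limit: min(1, 1) = 1.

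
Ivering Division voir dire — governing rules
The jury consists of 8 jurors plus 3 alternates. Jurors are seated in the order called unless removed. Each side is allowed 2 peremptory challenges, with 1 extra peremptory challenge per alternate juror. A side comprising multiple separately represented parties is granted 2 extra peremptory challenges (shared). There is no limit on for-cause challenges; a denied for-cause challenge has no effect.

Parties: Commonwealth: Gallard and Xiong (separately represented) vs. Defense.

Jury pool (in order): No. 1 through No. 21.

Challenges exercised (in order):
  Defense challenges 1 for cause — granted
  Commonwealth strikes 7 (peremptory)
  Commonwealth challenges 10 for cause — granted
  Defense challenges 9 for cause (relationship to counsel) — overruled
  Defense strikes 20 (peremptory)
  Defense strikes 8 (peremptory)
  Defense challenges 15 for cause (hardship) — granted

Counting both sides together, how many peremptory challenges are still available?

9

Commonwealth allotment: 2 base + 1 × 3 alternates + 2 multi-party = 7. Defense allotment: 2 base + 1 × 3 alternates = 5.
Commonwealth peremptories used: #7 — 1 (the for-cause on #10 doesn't count).
Defense peremptories used: #20, #8 — 2 (for-cause on #1, #9, #15 don't count).
Remaining: (7 − 1) + (5 − 2) = 9.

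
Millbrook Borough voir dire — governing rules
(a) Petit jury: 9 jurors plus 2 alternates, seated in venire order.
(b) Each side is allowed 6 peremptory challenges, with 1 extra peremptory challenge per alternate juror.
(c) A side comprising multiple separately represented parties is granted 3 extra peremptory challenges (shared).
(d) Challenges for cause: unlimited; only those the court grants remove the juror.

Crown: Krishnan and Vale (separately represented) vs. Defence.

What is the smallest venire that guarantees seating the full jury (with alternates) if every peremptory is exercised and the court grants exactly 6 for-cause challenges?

Seats to fill: 9 + 2 alternates = 11.
Peremptories — Crown: 6 + 1×2 + 3 = 11; Defence: 6 + 1×2 = 8; total 19.
For-cause removals: 6.
Minimum venire: 11 + 19 + 6 = 36.

36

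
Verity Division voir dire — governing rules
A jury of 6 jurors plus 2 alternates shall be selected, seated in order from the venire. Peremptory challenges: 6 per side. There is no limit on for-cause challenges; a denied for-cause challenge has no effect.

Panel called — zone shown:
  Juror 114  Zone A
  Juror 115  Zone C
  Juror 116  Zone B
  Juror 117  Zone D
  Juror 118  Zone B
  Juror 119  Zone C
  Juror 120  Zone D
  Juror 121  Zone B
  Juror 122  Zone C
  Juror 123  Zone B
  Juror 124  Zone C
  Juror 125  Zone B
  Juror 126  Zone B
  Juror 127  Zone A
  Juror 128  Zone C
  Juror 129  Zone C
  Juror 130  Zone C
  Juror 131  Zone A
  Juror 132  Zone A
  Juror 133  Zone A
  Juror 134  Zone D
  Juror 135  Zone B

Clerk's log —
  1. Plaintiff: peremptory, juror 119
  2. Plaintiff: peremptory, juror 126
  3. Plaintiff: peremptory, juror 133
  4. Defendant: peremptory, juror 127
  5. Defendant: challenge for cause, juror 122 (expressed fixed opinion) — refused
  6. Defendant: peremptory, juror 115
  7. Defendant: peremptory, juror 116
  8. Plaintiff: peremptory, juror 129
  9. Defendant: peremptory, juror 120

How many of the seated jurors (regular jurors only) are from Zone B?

Removed: #115, #116, #119, #120, #126, #127, #129, #133.
Seated jurors 1–6: #114, #117, #118, #121, #122, #123 (alternates #124, #125 not counted).
Of those, in Zone B: #118, #121, #123 → 3.

3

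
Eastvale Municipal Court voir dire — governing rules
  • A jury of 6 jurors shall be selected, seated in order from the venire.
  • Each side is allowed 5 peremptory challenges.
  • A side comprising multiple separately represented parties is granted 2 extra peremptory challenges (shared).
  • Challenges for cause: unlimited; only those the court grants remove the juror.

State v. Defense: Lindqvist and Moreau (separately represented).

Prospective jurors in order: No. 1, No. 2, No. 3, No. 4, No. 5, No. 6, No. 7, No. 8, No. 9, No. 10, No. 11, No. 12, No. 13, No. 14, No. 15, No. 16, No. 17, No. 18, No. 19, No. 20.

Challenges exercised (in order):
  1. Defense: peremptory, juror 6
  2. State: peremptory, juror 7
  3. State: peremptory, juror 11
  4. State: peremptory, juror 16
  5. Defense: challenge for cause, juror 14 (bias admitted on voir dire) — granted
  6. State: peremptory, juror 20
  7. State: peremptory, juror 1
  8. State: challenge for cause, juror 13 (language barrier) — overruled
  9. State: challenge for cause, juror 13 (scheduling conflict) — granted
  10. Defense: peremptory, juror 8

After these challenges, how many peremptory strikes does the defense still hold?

Defense allotment: 5 base + 2 multi-party = 7.
Defense peremptories used: #6, #8 — 2 (the for-cause on #14 doesn't count).
Remaining: 7 − 2 = 5.

5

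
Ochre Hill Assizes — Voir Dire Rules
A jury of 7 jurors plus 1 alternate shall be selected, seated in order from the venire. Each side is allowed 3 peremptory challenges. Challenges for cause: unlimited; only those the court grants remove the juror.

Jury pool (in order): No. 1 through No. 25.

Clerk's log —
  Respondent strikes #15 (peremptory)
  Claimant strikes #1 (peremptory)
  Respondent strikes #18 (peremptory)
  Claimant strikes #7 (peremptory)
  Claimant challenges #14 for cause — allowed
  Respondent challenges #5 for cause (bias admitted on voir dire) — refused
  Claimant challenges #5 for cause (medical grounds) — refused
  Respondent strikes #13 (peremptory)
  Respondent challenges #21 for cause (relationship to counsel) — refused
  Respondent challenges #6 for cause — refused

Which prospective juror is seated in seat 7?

9

Removed: #1, #7, #13, #14, #15, #18. (#5, #6, #21 stay — for-cause denied.)
Filling seats in venire order through position 7: #2, #3, #4, #5, #6, #8, #9.
So seat 7 is #9.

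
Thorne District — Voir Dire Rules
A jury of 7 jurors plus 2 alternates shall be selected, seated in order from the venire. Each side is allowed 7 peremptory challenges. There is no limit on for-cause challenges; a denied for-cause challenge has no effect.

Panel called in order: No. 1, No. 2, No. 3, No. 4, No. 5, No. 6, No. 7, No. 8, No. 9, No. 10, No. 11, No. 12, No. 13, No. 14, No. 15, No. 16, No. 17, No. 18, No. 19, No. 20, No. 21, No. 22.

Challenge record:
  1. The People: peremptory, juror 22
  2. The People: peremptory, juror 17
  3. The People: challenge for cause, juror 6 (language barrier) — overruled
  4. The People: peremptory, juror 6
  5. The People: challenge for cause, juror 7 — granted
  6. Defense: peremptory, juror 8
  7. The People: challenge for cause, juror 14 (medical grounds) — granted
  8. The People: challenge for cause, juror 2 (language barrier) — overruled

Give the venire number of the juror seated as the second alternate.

12

Removed: #6, #7, #8, #14, #17, #22. (#2 stays — for-cause denied.)
Seating in order: seats 1–7 → #1, #2, #3, #4, #5, #9, #10; alternates → #11, #12.
So alternate 2 is #12.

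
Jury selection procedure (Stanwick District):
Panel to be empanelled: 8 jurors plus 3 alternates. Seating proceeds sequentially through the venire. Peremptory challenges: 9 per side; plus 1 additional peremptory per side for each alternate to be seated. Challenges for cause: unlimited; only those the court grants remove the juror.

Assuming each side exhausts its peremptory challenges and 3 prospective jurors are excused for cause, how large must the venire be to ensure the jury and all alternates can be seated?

38

Seats to fill: 8 + 3 alternates = 11.
Peremptories: 9 + 1×3 = 12 per side × 2 sides = 24.
For-cause removals: 3.
Minimum venire: 11 + 24 + 3 = 38.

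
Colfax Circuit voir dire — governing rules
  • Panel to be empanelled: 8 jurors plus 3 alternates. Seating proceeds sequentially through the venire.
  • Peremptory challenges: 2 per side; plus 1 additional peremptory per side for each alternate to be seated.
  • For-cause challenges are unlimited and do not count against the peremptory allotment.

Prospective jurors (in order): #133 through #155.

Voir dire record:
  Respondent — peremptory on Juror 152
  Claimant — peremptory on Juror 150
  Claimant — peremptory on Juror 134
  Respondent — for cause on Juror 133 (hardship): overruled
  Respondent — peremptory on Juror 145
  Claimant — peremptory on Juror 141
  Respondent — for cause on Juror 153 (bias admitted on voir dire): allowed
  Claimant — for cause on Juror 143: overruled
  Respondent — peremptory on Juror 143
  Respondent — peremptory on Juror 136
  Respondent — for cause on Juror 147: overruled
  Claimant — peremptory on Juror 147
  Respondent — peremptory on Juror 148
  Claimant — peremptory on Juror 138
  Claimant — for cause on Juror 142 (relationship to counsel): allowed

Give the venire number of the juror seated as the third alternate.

Removed: #134, #136, #138, #141, #142, #143, #145, #147, #148, #150, #152, #153. (#133 stays — for-cause denied.)
Filling seats in venire order through position 11: #133, #135, #137, #139, #140, #144, #146, #149, #151, #154, #155.
So alternate 3 is #155.

155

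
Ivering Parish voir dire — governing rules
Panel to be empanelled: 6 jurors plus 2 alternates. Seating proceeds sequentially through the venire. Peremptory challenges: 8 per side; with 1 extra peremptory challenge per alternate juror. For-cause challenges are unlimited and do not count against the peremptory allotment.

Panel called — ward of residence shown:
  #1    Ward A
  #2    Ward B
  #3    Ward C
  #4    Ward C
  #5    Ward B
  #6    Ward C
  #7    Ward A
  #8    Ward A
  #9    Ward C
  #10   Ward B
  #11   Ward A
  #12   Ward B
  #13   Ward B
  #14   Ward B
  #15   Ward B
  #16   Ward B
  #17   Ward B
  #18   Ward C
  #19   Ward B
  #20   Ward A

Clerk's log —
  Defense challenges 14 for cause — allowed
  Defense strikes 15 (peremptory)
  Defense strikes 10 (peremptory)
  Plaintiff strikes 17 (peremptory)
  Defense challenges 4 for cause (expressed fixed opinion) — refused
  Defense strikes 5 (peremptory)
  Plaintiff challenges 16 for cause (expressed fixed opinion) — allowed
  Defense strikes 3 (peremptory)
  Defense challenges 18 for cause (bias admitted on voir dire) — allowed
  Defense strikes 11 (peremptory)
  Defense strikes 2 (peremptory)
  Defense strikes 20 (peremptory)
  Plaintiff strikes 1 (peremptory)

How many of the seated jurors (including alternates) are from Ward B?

3

Removed: #1, #2, #3, #5, #10, #11, #14, #15, #16, #17, #18, #20.
Seated (8 incl. alternates): #4, #6, #7, #8, #9, #12, #13, #19.
Of those, in Ward B: #12, #13, #19 → 3.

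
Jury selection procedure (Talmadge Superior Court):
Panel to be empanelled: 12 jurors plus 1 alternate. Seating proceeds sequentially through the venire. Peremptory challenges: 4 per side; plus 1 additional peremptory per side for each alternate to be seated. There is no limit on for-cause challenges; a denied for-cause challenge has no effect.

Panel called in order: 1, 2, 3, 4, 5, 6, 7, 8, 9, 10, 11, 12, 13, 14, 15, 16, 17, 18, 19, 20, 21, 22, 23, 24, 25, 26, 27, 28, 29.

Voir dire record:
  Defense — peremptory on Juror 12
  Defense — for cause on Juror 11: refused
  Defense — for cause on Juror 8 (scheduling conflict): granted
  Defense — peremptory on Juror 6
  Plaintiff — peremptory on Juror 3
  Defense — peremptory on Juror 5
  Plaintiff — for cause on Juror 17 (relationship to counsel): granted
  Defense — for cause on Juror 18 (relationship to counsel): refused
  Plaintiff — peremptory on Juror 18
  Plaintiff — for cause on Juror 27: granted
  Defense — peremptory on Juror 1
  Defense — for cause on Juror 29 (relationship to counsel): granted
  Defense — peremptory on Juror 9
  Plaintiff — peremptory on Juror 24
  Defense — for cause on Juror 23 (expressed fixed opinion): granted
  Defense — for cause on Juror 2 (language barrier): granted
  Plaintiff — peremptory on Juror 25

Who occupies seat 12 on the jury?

Removed: #1, #2, #3, #5, #6, #8, #9, #12, #17, #18, #23, #24, #25, #27, #29. (#11 stays — for-cause denied.)
Seating in order: seats 1–12 → #4, #7, #10, #11, #13, #14, #15, #16, #19, #20, #21, #22; alternates → #26.
So seat 12 is #22.

22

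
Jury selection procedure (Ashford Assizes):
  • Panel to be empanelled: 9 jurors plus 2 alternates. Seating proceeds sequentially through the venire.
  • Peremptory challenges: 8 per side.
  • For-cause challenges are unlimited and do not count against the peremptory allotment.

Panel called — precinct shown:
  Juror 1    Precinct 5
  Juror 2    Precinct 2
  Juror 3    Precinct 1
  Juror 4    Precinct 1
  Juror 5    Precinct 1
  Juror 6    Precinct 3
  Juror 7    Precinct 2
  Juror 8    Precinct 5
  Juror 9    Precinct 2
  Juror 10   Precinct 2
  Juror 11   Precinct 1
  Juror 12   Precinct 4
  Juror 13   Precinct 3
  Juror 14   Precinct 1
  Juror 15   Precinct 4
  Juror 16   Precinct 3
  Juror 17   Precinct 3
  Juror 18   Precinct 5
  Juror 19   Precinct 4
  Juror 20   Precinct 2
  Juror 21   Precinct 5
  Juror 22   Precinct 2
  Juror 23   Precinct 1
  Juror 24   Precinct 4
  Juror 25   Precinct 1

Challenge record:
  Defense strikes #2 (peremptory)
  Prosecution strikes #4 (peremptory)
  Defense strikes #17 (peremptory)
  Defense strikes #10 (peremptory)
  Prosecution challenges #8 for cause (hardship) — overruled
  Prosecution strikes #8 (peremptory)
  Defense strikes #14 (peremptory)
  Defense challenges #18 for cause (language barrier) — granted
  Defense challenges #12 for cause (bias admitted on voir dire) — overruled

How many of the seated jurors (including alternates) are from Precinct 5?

Removed: #2, #4, #8, #10, #14, #17, #18.
Seated (11 incl. alternates): #1, #3, #5, #6, #7, #9, #11, #12, #13, #15, #16.
Of those, in Precinct 5: #1 → 1.

1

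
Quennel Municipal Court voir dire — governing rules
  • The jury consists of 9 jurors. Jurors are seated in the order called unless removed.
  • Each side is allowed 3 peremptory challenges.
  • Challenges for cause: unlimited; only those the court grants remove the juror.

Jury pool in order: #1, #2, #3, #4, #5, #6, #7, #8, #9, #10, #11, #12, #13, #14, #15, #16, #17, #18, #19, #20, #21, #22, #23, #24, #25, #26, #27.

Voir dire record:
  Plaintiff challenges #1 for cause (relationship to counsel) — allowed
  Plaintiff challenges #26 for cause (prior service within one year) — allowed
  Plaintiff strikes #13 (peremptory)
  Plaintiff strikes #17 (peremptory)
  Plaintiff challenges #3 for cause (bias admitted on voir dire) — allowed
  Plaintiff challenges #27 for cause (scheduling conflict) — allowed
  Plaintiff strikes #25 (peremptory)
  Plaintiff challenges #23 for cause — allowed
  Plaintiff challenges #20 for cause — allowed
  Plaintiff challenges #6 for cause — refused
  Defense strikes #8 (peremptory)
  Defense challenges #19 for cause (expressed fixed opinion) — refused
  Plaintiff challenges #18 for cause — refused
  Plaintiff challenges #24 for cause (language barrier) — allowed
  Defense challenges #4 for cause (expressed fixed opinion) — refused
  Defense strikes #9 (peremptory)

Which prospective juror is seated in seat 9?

Removed: #1, #3, #8, #9, #13, #17, #20, #23, #24, #25, #26, #27. (#4, #6, #18, #19 stay — for-cause denied.)
Seating in order: seats 1–9 → #2, #4, #5, #6, #7, #10, #11, #12, #14.
So seat 9 is #14.

14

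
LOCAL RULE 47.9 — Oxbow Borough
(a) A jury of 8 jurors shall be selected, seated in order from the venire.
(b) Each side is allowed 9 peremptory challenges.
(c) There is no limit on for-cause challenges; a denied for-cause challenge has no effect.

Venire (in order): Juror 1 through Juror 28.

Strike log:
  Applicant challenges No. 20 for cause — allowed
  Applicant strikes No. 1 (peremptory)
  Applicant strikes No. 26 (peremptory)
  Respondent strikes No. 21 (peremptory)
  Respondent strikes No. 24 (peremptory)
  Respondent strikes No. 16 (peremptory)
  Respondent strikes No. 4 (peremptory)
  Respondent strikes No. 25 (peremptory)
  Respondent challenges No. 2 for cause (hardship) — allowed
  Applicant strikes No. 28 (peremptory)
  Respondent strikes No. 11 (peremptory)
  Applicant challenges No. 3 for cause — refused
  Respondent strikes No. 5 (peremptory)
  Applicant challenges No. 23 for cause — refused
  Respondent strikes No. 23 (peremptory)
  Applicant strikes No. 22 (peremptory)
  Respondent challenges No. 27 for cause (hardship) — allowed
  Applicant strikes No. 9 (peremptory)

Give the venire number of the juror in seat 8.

14

Removed: #1, #2, #4, #5, #9, #11, #16, #20, #21, #22, #23, #24, #25, #26, #27, #28. (#3 stays — for-cause denied.)
Seating in order: seats 1–8 → #3, #6, #7, #8, #10, #12, #13, #14.
So seat 8 is #14.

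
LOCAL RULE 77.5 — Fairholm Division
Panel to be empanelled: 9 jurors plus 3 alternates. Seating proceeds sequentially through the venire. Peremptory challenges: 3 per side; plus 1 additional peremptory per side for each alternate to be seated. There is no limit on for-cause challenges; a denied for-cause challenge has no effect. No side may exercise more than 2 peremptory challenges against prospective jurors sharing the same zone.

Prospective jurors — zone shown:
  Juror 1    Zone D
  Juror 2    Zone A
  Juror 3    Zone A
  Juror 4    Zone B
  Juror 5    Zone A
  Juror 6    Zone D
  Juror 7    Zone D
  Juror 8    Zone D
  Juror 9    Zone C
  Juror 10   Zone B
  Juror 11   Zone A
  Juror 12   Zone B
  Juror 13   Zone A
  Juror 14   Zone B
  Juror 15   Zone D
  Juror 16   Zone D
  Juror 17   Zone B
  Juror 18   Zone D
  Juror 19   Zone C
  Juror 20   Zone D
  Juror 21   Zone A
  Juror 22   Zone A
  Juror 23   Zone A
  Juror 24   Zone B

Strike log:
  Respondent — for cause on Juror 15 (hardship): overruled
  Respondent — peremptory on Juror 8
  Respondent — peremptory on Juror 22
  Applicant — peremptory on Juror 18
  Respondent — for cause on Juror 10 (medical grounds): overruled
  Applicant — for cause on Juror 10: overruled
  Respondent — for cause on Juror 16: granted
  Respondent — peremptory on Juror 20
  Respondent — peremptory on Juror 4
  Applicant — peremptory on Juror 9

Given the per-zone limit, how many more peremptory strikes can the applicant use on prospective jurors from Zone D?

Applicant peremptories so far: #18, #9 — 2 of 6 used, 4 left overall.
Against Zone D: #18 — 1 used; per-zone cap 2 leaves 1.
Binding limit: min(4, 1) = 1.

1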